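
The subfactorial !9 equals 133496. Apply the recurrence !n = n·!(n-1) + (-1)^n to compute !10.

!10 = 10·133496 + 1 = 1334961.

1334961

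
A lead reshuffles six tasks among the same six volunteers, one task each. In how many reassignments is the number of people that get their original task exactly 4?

Pick the 4 fixed positions: C(6,4) = 15 ways.
The remaining 2 must be deranged: !2 = 1.
Total: 15 × 1 = 15.

15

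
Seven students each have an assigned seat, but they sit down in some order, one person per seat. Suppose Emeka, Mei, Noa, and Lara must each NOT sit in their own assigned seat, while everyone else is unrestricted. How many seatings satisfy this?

Let A_j be the event that the j-th constrained one is fixed. By inclusion-exclusion over the 4 events:
Σ_{j=0}^{4} (-1)^j C(4,j)(7-j)!
= C(4,0)·7! - C(4,1)·6! + C(4,2)·5! - C(4,3)·4! + C(4,4)·3!
= 5040 - 2880 + 720 - 96 + 6
= 2790

2790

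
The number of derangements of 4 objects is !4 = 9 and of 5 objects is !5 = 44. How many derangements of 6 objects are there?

265

!6 = (6-1)·(!5 + !4) = 5·(44 + 9) = 5·53 = 265.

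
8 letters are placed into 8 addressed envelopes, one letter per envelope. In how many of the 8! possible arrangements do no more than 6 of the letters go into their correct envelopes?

40319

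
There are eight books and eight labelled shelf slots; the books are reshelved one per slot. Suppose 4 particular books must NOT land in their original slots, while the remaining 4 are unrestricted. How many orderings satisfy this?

24024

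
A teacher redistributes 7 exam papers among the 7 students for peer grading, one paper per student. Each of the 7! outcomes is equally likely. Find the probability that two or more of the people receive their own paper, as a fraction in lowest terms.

1331/5040

Favorable outcomes: Σ_{i≥2} C(7,i)·!(7-i) = 21·44 + 35·9 + 35·2 + 21·1 + 7·0 + 1·1 = 1331.
Total outcomes: 7! = 5040.
Probability = 1331/5040 = 1331/5040.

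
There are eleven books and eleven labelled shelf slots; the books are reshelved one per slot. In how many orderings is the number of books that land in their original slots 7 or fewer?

39916414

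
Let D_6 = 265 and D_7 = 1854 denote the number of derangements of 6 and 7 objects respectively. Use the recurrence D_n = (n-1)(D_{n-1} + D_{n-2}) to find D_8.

14833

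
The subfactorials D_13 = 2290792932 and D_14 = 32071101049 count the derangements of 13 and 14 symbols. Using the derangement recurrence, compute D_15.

481066515734

D_15 = (15-1)·(D_14 + D_13) = 14·(32071101049 + 2290792932) = 14·34361893981 = 481066515734.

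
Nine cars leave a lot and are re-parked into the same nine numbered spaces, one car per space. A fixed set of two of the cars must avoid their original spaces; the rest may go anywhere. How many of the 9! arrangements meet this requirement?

287280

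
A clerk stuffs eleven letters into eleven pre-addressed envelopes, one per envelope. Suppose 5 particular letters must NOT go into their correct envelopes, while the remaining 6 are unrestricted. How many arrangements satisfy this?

25022880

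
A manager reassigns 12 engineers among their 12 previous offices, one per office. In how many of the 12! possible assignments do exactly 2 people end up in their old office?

88107426

Choose which 2 of the 12 are fixed: C(12,2) = 66.
The other 10 form a derangement: !10 = 1334961.
Total: 66 × 1334961 = 88107426.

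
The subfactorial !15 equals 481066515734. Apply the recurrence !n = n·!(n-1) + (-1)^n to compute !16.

!16 = 16·481066515734 + 1 = 7697064251745.

7697064251745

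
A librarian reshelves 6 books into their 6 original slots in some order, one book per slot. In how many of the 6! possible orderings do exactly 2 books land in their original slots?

Choose which 2 of the 6 are fixed: C(6,2) = 15.
The other 4 form a derangement: !4 = 9.
Total: 15 × 9 = 135.

135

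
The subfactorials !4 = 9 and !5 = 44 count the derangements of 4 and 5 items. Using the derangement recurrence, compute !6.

265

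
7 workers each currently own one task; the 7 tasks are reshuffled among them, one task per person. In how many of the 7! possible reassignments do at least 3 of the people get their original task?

407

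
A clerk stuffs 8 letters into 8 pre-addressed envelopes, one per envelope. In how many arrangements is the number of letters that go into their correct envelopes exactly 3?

Choose which 3 of the 8 are fixed: C(8,3) = 56.
The remaining 5 must be deranged: !5 = 44.
Total: 56 × 44 = 2464.

2464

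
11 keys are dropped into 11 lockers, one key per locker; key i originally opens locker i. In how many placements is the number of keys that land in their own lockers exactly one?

14684571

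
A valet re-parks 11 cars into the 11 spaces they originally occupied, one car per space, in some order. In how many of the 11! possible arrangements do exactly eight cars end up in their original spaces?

330

Choose which 8 of the 11 are fixed: C(11,8) = 165.
The remaining 3 must be deranged: !3 = 2.
Total: 165 × 2 = 330.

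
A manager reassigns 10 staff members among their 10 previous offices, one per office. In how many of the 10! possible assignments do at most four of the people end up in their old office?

Sum C(10,i)·!(10-i) for i = 0..4:
  i=0: C(10,0)·!10 = 1·1334961 = 1334961
  i=1: C(10,1)·!9 = 10·133496 = 1334960
  i=2: C(10,2)·!8 = 45·14833 = 667485
  i=3: C(10,3)·!7 = 120·1854 = 222480
  i=4: C(10,4)·!6 = 210·265 = 55650
Total = 3615536.

3615536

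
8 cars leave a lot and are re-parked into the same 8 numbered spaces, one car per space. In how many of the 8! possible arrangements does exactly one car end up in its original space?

Choose which one of the 8 is fixed: C(8,1) = 8.
The remaining 7 must be deranged: !7 = 1854.
Total: 8 × 1854 = 14832.

14832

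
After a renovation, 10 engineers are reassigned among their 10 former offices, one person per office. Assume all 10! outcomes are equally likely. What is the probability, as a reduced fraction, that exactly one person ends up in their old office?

16687/45360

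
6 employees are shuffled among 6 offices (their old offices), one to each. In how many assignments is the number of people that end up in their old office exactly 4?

15

Pick the 4 fixed positions: C(6,4) = 15 ways.
The remaining 2 must be deranged: !2 = 1.
Total: 15 × 1 = 15.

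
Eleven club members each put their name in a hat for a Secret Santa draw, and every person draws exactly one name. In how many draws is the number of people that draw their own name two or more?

10547659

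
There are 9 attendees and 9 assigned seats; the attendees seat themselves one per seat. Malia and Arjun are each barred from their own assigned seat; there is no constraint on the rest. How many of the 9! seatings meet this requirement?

287280

Inclusion-exclusion on the 2 forbidden self-matches:
Σ_{j=0}^{2} (-1)^j C(2,j)(9-j)!
= C(2,0)·9! - C(2,1)·8! + C(2,2)·7!
= 362880 - 80640 + 5040
= 287280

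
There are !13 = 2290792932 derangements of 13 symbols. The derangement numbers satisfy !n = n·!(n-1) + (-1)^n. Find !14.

32071101049

!14 = 14·2290792932 + 1 = 32071101049.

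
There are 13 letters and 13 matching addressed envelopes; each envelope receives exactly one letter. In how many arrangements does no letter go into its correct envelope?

2290792932

Use !n = (n-1)(!(n-1) + !(n-2)).
!13 = 12·(176214841 + 14684570) = 12·190899411 = 2290792932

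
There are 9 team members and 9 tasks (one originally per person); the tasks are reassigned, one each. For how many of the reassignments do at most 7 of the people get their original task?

# with exactly i fixed is C(9,i)·!(9-i); sum over i=0..7:
  i=0: C(9,0)·!9 = 1·133496 = 133496
  i=1: C(9,1)·!8 = 9·14833 = 133497
  i=2: C(9,2)·!7 = 36·1854 = 66744
  i=3: C(9,3)·!6 = 84·265 = 22260
  i=4: C(9,4)·!5 = 126·44 = 5544
  i=5: C(9,5)·!4 = 126·9 = 1134
  i=6: C(9,6)·!3 = 84·2 = 168
  i=7: C(9,7)·!2 = 36·1 = 36
Total = 362879.

362879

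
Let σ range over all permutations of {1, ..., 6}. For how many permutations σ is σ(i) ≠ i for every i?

265

The number of derangements of 6 is !6 = Σ_{k=0}^{6} (-1)^k·6!/k!
= 6! - 6!/1! + 6!/2! - 6!/3! + 6!/4! - 6!/5! + 6!/6!
= 720 - 720 + 360 - 120 + 30 - 6 + 1
= 265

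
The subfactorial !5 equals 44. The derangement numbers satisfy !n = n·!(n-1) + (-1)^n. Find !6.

265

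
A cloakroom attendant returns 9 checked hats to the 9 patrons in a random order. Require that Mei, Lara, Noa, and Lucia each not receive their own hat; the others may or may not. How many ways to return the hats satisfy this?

229080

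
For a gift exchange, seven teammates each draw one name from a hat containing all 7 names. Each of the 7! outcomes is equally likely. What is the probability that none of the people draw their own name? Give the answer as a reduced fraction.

Favorable outcomes: !7 = 1854.
Total outcomes: 7! = 5040.
Probability = 1854/5040 = 103/280.

103/280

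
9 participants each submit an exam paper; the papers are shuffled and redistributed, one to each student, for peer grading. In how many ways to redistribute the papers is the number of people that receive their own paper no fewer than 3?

29143

# with exactly i fixed is C(9,i)·!(9-i); sum over i=3..9:
  i=3: C(9,3)·!6 = 84·265 = 22260
  i=4: C(9,4)·!5 = 126·44 = 5544
  i=5: C(9,5)·!4 = 126·9 = 1134
  i=6: C(9,6)·!3 = 84·2 = 168
  i=7: C(9,7)·!2 = 36·1 = 36
  i=8: C(9,8)·!1 = 9·0 = 0
  i=9: C(9,9)·!0 = 1·1 = 1
Total = 29143.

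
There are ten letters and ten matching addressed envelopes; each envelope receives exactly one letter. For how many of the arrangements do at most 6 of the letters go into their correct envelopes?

3628514

# with exactly i fixed is C(10,i)·!(10-i); sum over i=0..6:
  i=0: C(10,0)·!10 = 1·1334961 = 1334961
  i=1: C(10,1)·!9 = 10·133496 = 1334960
  i=2: C(10,2)·!8 = 45·14833 = 667485
  i=3: C(10,3)·!7 = 120·1854 = 222480
  i=4: C(10,4)·!6 = 210·265 = 55650
  i=5: C(10,5)·!5 = 252·44 = 11088
  i=6: C(10,6)·!4 = 210·9 = 1890
Total = 3628514.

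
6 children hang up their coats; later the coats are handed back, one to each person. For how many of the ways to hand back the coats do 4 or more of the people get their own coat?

16

Sum C(6,i)·!(6-i) for i = 4..6:
  i=4: C(6,4)·!2 = 15·1 = 15
  i=5: C(6,5)·!1 = 6·0 = 0
  i=6: C(6,6)·!0 = 1·1 = 1
Total = 16.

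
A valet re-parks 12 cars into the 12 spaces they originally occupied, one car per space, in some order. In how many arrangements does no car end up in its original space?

176214841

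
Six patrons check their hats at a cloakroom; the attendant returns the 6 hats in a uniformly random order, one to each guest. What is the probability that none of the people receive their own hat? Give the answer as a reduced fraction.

Favorable outcomes: !6 = 265.
Total outcomes: 6! = 720.
Probability = 265/720 = 53/144.

53/144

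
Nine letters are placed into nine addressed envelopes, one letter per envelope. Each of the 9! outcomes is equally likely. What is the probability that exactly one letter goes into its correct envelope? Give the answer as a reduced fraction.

Favorable outcomes: C(9,1)·!8 = 9·14833 = 133497.
Total outcomes: 9! = 362880.
Probability = 133497/362880 = 2119/5760.

2119/5760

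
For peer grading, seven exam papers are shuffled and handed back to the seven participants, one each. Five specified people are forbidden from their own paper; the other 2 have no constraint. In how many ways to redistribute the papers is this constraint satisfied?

Inclusion-exclusion on the 5 forbidden self-matches:
Σ_{j=0}^{5} (-1)^j C(5,j)(7-j)!
= C(5,0)·7! - C(5,1)·6! + C(5,2)·5! - C(5,3)·4! + C(5,4)·3! - C(5,5)·2!
= 5040 - 3600 + 1200 - 240 + 30 - 2
= 2428

2428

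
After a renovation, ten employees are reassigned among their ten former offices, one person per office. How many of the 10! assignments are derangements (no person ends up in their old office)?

1334961

!10 = 10! · Σ_{k=0}^{10} (-1)^k/k!
= 10! - 10!/1! + 10!/2! - 10!/3! + 10!/4! - 10!/5! + 10!/6! - 10!/7! + 10!/8! - 10!/9! + 10!/10!
= 3628800 - 3628800 + 1814400 - 604800 + 151200 - 30240 + 5040 - 720 + 90 - 10 + 1
= 1334961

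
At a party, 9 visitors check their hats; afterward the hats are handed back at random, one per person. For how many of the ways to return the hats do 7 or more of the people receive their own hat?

# with exactly i fixed is C(9,i)·!(9-i); sum over i=7..9:
  i=7: C(9,7)·!2 = 36·1 = 36
  i=8: C(9,8)·!1 = 9·0 = 0
  i=9: C(9,9)·!0 = 1·1 = 1
Total = 37.

37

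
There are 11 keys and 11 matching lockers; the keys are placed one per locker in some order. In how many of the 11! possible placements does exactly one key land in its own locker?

14684571

Choose which one of the 11 is fixed: C(11,1) = 11.
The other 10 form a derangement: !10 = 1334961.
Total: 11 × 1334961 = 14684571.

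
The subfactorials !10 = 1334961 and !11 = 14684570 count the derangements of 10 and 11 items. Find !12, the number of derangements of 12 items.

!12 = (12-1)·(!11 + !10) = 11·(14684570 + 1334961) = 11·16019531 = 176214841.

176214841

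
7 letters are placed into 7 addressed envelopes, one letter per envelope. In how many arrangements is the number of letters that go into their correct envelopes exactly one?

1855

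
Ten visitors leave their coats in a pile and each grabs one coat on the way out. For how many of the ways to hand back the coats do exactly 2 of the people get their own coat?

667485

Pick the 2 fixed positions: C(10,2) = 45 ways.
The other 8 form a derangement: !8 = 14833.
Total: 45 × 14833 = 667485.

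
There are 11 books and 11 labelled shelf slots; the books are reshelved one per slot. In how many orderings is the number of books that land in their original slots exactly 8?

330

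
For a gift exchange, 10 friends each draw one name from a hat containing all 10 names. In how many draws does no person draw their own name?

1334961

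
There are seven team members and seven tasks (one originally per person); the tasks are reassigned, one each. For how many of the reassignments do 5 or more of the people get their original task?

22

Sum C(7,i)·!(7-i) for i = 5..7:
  i=5: C(7,5)·!2 = 21·1 = 21
  i=6: C(7,6)·!1 = 7·0 = 0
  i=7: C(7,7)·!0 = 1·1 = 1
Total = 22.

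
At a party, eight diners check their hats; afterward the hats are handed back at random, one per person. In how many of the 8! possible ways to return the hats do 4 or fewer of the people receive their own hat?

Sum C(8,i)·!(8-i) for i = 0..4:
  i=0: C(8,0)·!8 = 1·14833 = 14833
  i=1: C(8,1)·!7 = 8·1854 = 14832
  i=2: C(8,2)·!6 = 28·265 = 7420
  i=3: C(8,3)·!5 = 56·44 = 2464
  i=4: C(8,4)·!4 = 70·9 = 630
Total = 40179.

40179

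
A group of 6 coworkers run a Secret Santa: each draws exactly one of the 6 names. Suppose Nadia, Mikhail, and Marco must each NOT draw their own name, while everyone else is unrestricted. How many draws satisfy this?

426

Let A_j be the event that the j-th constrained one is fixed. By inclusion-exclusion over the 3 events:
Σ_{j=0}^{3} (-1)^j C(3,j)(6-j)!
= C(3,0)·6! - C(3,1)·5! + C(3,2)·4! - C(3,3)·3!
= 720 - 360 + 72 - 6
= 426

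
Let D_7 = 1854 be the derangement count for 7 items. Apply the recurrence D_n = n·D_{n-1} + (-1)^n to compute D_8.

14833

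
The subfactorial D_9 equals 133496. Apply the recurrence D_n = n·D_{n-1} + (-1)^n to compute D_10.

D_10 = 10·133496 + 1 = 1334961.

1334961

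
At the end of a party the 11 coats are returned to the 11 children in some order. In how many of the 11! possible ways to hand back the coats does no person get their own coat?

14684570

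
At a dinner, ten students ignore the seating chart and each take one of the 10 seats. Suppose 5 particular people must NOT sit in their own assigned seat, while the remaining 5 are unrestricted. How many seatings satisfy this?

2170680

Inclusion-exclusion on the 5 forbidden self-matches:
Σ_{j=0}^{5} (-1)^j C(5,j)(10-j)!
= C(5,0)·10! - C(5,1)·9! + C(5,2)·8! - C(5,3)·7! + C(5,4)·6! - C(5,5)·5!
= 3628800 - 1814400 + 403200 - 50400 + 3600 - 120
= 2170680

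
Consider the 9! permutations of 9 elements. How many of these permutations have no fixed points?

133496

The subfactorial !9 = [9!/e] (nearest integer).
9! = 362880, and 362880/e ≈ 133496.09, so !9 = 133496.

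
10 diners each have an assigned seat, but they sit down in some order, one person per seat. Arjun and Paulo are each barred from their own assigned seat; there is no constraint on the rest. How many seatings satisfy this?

2943360

Let A_j be the event that the j-th constrained one is fixed. By inclusion-exclusion over the 2 events:
Σ_{j=0}^{2} (-1)^j C(2,j)(10-j)!
= C(2,0)·10! - C(2,1)·9! + C(2,2)·8!
= 3628800 - 725760 + 40320
= 2943360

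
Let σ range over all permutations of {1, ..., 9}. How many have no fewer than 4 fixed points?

6883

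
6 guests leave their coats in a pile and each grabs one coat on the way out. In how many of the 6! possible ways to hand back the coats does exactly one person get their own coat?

264

Pick the single fixed position: C(6,1) = 6 ways.
The other 5 form a derangement: !5 = 44.
Total: 6 × 44 = 264.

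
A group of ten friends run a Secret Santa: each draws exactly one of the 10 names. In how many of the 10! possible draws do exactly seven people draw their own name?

240

Pick the 7 fixed positions: C(10,7) = 120 ways.
The other 3 form a derangement: !3 = 2.
Total: 120 × 2 = 240.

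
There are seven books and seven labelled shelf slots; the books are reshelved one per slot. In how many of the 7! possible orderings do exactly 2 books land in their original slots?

924

Pick the 2 fixed positions: C(7,2) = 21 ways.
The remaining 5 must be deranged: !5 = 44.
Total: 21 × 44 = 924.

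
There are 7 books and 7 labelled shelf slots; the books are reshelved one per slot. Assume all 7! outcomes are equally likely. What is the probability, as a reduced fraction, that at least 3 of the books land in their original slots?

Favorable outcomes: Σ_{i≥3} C(7,i)·!(7-i) = 35·9 + 35·2 + 21·1 + 7·0 + 1·1 = 407.
Total outcomes: 7! = 5040.
Probability = 407/5040 = 407/5040.

407/5040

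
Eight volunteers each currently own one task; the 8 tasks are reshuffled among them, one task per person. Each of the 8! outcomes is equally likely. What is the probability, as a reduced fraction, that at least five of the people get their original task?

Favorable outcomes: Σ_{i≥5} C(8,i)·!(8-i) = 56·2 + 28·1 + 8·0 + 1·1 = 141.
Total outcomes: 8! = 40320.
Probability = 141/40320 = 47/13440.

47/13440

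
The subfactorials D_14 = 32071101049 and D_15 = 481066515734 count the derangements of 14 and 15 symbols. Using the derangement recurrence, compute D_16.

7697064251745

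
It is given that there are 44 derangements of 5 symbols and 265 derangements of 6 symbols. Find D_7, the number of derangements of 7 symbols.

1854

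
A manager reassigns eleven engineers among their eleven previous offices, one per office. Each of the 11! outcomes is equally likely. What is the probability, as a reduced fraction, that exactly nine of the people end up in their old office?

1/725760

Favorable outcomes: C(11,9)·!2 = 55·1 = 55.
Total outcomes: 11! = 39916800.
Probability = 55/39916800 = 1/725760.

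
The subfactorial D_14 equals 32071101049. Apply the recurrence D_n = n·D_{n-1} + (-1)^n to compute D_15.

481066515734

D_15 = 15·32071101049 - 1 = 481066515734.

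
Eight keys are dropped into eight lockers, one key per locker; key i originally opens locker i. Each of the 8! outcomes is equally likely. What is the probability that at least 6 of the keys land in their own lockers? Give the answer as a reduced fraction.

Favorable outcomes: Σ_{i≥6} C(8,i)·!(8-i) = 28·1 + 8·0 + 1·1 = 29.
Total outcomes: 8! = 40320.
Probability = 29/40320 = 29/40320.

29/40320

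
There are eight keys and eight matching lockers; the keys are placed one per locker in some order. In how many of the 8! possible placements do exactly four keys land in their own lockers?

630

Choose which 4 of the 8 are fixed: C(8,4) = 70.
The other 4 form a derangement: !4 = 9.
Total: 70 × 9 = 630.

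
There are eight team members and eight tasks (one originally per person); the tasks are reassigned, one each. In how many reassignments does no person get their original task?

!8 = 8! · Σ_{k=0}^{8} (-1)^k/k!
= 8! - 8!/1! + 8!/2! - 8!/3! + 8!/4! - 8!/5! + 8!/6! - 8!/7! + 8!/8!
= 40320 - 40320 + 20160 - 6720 + 1680 - 336 + 56 - 8 + 1
= 14833

14833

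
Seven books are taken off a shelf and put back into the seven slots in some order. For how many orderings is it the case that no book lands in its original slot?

Use !n = (n-1)(!(n-1) + !(n-2)).
!7 = 6·(265 + 44) = 6·309 = 1854

1854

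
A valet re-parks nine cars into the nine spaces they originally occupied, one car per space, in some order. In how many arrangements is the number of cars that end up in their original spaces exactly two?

66744

Pick the 2 fixed positions: C(9,2) = 36 ways.
The other 7 form a derangement: !7 = 1854.
Total: 36 × 1854 = 66744.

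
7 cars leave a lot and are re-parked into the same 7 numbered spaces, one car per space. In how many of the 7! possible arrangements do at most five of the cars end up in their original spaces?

5039

Sum C(7,i)·!(7-i) for i = 0..5:
  i=0: C(7,0)·!7 = 1·1854 = 1854
  i=1: C(7,1)·!6 = 7·265 = 1855
  i=2: C(7,2)·!5 = 21·44 = 924
  i=3: C(7,3)·!4 = 35·9 = 315
  i=4: C(7,4)·!3 = 35·2 = 70
  i=5: C(7,5)·!2 = 21·1 = 21
Total = 5039.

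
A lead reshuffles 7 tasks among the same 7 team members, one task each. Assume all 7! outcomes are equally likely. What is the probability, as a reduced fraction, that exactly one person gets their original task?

53/144

Favorable outcomes: C(7,1)·!6 = 7·265 = 1855.
Total outcomes: 7! = 5040.
Probability = 1855/5040 = 53/144.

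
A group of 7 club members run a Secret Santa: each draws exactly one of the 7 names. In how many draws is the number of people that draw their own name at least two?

1331

# with exactly i fixed is C(7,i)·!(7-i); sum over i=2..7:
  i=2: C(7,2)·!5 = 21·44 = 924
  i=3: C(7,3)·!4 = 35·9 = 315
  i=4: C(7,4)·!3 = 35·2 = 70
  i=5: C(7,5)·!2 = 21·1 = 21
  i=6: C(7,6)·!1 = 7·0 = 0
  i=7: C(7,7)·!0 = 1·1 = 1
Total = 1331.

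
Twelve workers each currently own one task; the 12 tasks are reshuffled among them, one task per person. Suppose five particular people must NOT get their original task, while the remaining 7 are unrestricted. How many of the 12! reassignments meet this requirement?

312273360

Let A_j be the event that the j-th constrained one is fixed. By inclusion-exclusion over the 5 events:
Σ_{j=0}^{5} (-1)^j C(5,j)(12-j)!
= C(5,0)·12! - C(5,1)·11! + C(5,2)·10! - C(5,3)·9! + C(5,4)·8! - C(5,5)·7!
= 479001600 - 199584000 + 36288000 - 3628800 + 201600 - 5040
= 312273360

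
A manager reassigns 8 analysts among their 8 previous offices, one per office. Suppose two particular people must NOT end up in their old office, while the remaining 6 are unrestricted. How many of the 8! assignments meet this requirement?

30960

Let A_j be the event that the j-th constrained one is fixed. By inclusion-exclusion over the 2 events:
Σ_{j=0}^{2} (-1)^j C(2,j)(8-j)!
= C(2,0)·8! - C(2,1)·7! + C(2,2)·6!
= 40320 - 10080 + 720
= 30960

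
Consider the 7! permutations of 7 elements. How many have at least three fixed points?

# with exactly i fixed is C(7,i)·!(7-i); sum over i=3..7:
  i=3: C(7,3)·!4 = 35·9 = 315
  i=4: C(7,4)·!3 = 35·2 = 70
  i=5: C(7,5)·!2 = 21·1 = 21
  i=6: C(7,6)·!1 = 7·0 = 0
  i=7: C(7,7)·!0 = 1·1 = 1
Total = 407.

407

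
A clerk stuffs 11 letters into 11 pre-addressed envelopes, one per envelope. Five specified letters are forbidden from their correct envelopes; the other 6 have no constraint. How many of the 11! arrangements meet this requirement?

Inclusion-exclusion on the 5 forbidden self-matches:
Σ_{j=0}^{5} (-1)^j C(5,j)(11-j)!
= C(5,0)·11! - C(5,1)·10! + C(5,2)·9! - C(5,3)·8! + C(5,4)·7! - C(5,5)·6!
= 39916800 - 18144000 + 3628800 - 403200 + 25200 - 720
= 25022880

25022880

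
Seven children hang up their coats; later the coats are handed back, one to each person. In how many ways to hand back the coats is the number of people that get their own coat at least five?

22

Sum C(7,i)·!(7-i) for i = 5..7:
  i=5: C(7,5)·!2 = 21·1 = 21
  i=6: C(7,6)·!1 = 7·0 = 0
  i=7: C(7,7)·!0 = 1·1 = 1
Total = 22.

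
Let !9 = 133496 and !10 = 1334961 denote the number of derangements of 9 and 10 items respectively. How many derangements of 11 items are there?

14684570

!11 = (11-1)·(!10 + !9) = 10·(1334961 + 133496) = 10·1468457 = 14684570.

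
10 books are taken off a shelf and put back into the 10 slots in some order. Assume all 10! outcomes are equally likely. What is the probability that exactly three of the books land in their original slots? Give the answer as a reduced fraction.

103/1680

Favorable outcomes: C(10,3)·!7 = 120·1854 = 222480.
Total outcomes: 10! = 3628800.
Probability = 222480/3628800 = 103/1680.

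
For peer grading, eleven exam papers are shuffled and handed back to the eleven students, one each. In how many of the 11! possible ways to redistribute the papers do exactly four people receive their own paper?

611820

Choose which 4 of the 11 are fixed: C(11,4) = 330.
The other 7 form a derangement: !7 = 1854.
Total: 330 × 1854 = 611820.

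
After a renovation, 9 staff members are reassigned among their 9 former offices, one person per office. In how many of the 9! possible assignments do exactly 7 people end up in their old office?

Choose which 7 of the 9 are fixed: C(9,7) = 36.
The other 2 form a derangement: !2 = 1.
Total: 36 × 1 = 36.

36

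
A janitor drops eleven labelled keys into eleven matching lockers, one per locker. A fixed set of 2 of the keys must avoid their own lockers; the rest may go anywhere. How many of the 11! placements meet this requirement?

Let A_j be the event that the j-th constrained one is fixed. By inclusion-exclusion over the 2 events:
Σ_{j=0}^{2} (-1)^j C(2,j)(11-j)!
= C(2,0)·11! - C(2,1)·10! + C(2,2)·9!
= 39916800 - 7257600 + 362880
= 33022080

33022080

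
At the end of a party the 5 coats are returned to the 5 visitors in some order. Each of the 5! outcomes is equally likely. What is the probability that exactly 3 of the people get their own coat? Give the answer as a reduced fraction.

1/12

Favorable outcomes: C(5,3)·!2 = 10·1 = 10.
Total outcomes: 5! = 120.
Probability = 10/120 = 1/12.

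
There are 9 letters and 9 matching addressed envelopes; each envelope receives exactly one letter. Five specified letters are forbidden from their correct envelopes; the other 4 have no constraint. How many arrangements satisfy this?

205056

Let A_j be the event that the j-th constrained one is fixed. By inclusion-exclusion over the 5 events:
Σ_{j=0}^{5} (-1)^j C(5,j)(9-j)!
= C(5,0)·9! - C(5,1)·8! + C(5,2)·7! - C(5,3)·6! + C(5,4)·5! - C(5,5)·4!
= 362880 - 201600 + 50400 - 7200 + 600 - 24
= 205056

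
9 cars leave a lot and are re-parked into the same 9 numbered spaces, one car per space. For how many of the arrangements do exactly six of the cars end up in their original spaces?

Choose which 6 of the 9 are fixed: C(9,6) = 84.
The remaining 3 must be deranged: !3 = 2.
Total: 84 × 2 = 168.

168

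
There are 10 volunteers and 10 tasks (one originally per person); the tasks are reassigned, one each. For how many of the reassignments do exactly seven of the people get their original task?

240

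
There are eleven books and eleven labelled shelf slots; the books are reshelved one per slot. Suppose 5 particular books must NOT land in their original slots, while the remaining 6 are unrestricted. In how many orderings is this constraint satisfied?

Let A_j be the event that the j-th constrained one is fixed. By inclusion-exclusion over the 5 events:
Σ_{j=0}^{5} (-1)^j C(5,j)(11-j)!
= C(5,0)·11! - C(5,1)·10! + C(5,2)·9! - C(5,3)·8! + C(5,4)·7! - C(5,5)·6!
= 39916800 - 18144000 + 3628800 - 403200 + 25200 - 720
= 25022880

25022880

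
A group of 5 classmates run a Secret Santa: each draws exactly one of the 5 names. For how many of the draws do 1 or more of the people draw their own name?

# with exactly i fixed is C(5,i)·!(5-i); sum over i=1..5:
  i=1: C(5,1)·!4 = 5·9 = 45
  i=2: C(5,2)·!3 = 10·2 = 20
  i=3: C(5,3)·!2 = 10·1 = 10
  i=4: C(5,4)·!1 = 5·0 = 0
  i=5: C(5,5)·!0 = 1·1 = 1
Total = 76.

76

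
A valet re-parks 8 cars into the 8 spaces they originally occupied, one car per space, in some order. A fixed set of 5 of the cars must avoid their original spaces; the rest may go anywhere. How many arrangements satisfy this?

Let A_j be the event that the j-th constrained one is fixed. By inclusion-exclusion over the 5 events:
Σ_{j=0}^{5} (-1)^j C(5,j)(8-j)!
= C(5,0)·8! - C(5,1)·7! + C(5,2)·6! - C(5,3)·5! + C(5,4)·4! - C(5,5)·3!
= 40320 - 25200 + 7200 - 1200 + 120 - 6
= 21234

21234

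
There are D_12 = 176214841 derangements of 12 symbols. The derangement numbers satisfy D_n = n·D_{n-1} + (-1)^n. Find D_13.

D_13 = 13·176214841 - 1 = 2290792932.

2290792932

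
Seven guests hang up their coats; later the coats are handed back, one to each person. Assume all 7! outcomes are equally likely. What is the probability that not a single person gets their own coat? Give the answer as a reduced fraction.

Favorable outcomes: !7 = 1854.
Total outcomes: 7! = 5040.
Probability = 1854/5040 = 103/280.

103/280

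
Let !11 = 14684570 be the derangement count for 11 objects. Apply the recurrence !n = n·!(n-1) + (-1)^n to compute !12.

!12 = 12·14684570 + 1 = 176214841.

176214841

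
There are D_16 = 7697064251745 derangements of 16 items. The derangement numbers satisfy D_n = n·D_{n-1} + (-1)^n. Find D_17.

D_17 = 17·7697064251745 - 1 = 130850092279664.

130850092279664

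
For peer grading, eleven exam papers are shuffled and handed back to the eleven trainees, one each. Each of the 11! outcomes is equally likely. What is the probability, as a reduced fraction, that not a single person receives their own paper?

Favorable outcomes: !11 = 14684570.
Total outcomes: 11! = 39916800.
Probability = 14684570/39916800 = 1468457/3991680.

1468457/3991680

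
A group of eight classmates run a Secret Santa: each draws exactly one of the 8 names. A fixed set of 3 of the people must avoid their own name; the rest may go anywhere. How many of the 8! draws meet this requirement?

27240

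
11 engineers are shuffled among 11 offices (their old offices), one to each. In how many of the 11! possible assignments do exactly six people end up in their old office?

Choose which 6 of the 11 are fixed: C(11,6) = 462.
The other 5 form a derangement: !5 = 44.
Total: 462 × 44 = 20328.

20328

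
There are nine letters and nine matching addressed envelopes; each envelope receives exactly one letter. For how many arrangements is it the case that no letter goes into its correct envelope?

By inclusion-exclusion, !9 = Σ (-1)^k · 9!/k! for k=0..9
= 9! - 9!/1! + 9!/2! - 9!/3! + 9!/4! - 9!/5! + 9!/6! - 9!/7! + 9!/8! - 9!/9!
= 362880 - 362880 + 181440 - 60480 + 15120 - 3024 + 504 - 72 + 9 - 1
= 133496

133496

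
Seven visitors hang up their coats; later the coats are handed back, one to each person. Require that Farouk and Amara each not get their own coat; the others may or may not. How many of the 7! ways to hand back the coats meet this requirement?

3720

Let A_j be the event that the j-th constrained one is fixed. By inclusion-exclusion over the 2 events:
Σ_{j=0}^{2} (-1)^j C(2,j)(7-j)!
= C(2,0)·7! - C(2,1)·6! + C(2,2)·5!
= 5040 - 1440 + 120
= 3720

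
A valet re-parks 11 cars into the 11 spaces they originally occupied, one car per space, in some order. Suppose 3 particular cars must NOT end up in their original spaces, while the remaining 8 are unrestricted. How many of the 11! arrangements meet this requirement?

30078720

Let A_j be the event that the j-th constrained one is fixed. By inclusion-exclusion over the 3 events:
Σ_{j=0}^{3} (-1)^j C(3,j)(11-j)!
= C(3,0)·11! - C(3,1)·10! + C(3,2)·9! - C(3,3)·8!
= 39916800 - 10886400 + 1088640 - 40320
= 30078720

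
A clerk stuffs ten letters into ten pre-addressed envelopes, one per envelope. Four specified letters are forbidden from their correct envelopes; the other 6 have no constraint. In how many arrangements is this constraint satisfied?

2399760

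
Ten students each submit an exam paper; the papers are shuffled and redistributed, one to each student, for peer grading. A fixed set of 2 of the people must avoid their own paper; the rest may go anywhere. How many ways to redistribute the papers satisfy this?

2943360

Let A_j be the event that the j-th constrained one is fixed. By inclusion-exclusion over the 2 events:
Σ_{j=0}^{2} (-1)^j C(2,j)(10-j)!
= C(2,0)·10! - C(2,1)·9! + C(2,2)·8!
= 3628800 - 725760 + 40320
= 2943360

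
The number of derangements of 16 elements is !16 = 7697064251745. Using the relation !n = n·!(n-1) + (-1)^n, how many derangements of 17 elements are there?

!17 = 17·7697064251745 - 1 = 130850092279664.

130850092279664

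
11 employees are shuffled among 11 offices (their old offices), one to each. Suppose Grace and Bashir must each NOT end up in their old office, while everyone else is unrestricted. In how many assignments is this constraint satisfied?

Let A_j be the event that the j-th constrained one is fixed. By inclusion-exclusion over the 2 events:
Σ_{j=0}^{2} (-1)^j C(2,j)(11-j)!
= C(2,0)·11! - C(2,1)·10! + C(2,2)·9!
= 39916800 - 7257600 + 362880
= 33022080

33022080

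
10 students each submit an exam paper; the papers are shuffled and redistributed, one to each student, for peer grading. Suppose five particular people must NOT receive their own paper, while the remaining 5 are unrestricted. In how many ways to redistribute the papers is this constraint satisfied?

2170680

Inclusion-exclusion on the 5 forbidden self-matches:
Σ_{j=0}^{5} (-1)^j C(5,j)(10-j)!
= C(5,0)·10! - C(5,1)·9! + C(5,2)·8! - C(5,3)·7! + C(5,4)·6! - C(5,5)·5!
= 3628800 - 1814400 + 403200 - 50400 + 3600 - 120
= 2170680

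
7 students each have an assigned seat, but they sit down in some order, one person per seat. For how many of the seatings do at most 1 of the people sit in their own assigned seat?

Sum C(7,i)·!(7-i) for i = 0..1:
  i=0: C(7,0)·!7 = 1·1854 = 1854
  i=1: C(7,1)·!6 = 7·265 = 1855
Total = 3709.

3709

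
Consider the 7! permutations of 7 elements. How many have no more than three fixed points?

4948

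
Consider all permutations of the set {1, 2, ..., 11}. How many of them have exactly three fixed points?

Choose which 3 of the 11 are fixed: C(11,3) = 165.
The remaining 8 must be deranged: !8 = 14833.
Total: 165 × 14833 = 2447445.

2447445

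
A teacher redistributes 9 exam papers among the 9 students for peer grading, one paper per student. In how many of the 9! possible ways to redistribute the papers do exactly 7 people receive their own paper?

36

Pick the 7 fixed positions: C(9,7) = 36 ways.
The remaining 2 must be deranged: !2 = 1.
Total: 36 × 1 = 36.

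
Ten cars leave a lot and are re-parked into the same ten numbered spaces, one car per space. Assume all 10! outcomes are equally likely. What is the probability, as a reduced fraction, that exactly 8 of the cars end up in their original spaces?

Favorable outcomes: C(10,8)·!2 = 45·1 = 45.
Total outcomes: 10! = 3628800.
Probability = 45/3628800 = 1/80640.

1/80640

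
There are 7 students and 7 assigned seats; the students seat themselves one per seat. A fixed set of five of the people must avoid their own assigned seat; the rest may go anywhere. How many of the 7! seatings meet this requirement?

2428

Let A_j be the event that the j-th constrained one is fixed. By inclusion-exclusion over the 5 events:
Σ_{j=0}^{5} (-1)^j C(5,j)(7-j)!
= C(5,0)·7! - C(5,1)·6! + C(5,2)·5! - C(5,3)·4! + C(5,4)·3! - C(5,5)·2!
= 5040 - 3600 + 1200 - 240 + 30 - 2
= 2428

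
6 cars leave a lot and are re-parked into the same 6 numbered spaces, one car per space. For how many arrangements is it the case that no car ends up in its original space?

!6 = 6! · Σ_{k=0}^{6} (-1)^k/k!
= 6! - 6!/1! + 6!/2! - 6!/3! + 6!/4! - 6!/5! + 6!/6!
= 720 - 720 + 360 - 120 + 30 - 6 + 1
= 265

265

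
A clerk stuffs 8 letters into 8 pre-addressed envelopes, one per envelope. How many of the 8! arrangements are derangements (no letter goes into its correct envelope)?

14833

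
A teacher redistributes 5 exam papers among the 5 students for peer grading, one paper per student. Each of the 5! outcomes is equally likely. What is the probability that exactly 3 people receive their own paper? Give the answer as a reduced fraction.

1/12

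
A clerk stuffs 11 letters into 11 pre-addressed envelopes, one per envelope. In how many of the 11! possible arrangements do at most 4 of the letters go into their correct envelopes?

39770686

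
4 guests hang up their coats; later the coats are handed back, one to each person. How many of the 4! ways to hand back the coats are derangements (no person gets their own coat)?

9

Use !n = (n-1)(!(n-1) + !(n-2)).
!4 = 3·(2 + 1) = 3·3 = 9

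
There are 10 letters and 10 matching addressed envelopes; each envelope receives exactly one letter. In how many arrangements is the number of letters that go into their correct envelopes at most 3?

3559886

Sum C(10,i)·!(10-i) for i = 0..3:
  i=0: C(10,0)·!10 = 1·1334961 = 1334961
  i=1: C(10,1)·!9 = 10·133496 = 1334960
  i=2: C(10,2)·!8 = 45·14833 = 667485
  i=3: C(10,3)·!7 = 120·1854 = 222480
Total = 3559886.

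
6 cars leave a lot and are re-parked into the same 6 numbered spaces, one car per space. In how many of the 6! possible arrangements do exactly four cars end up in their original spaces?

15

Choose which 4 of the 6 are fixed: C(6,4) = 15.
The other 2 form a derangement: !2 = 1.
Total: 15 × 1 = 15.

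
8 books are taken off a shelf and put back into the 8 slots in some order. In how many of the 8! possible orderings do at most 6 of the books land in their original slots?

40319

Sum C(8,i)·!(8-i) for i = 0..6:
  i=0: C(8,0)·!8 = 1·14833 = 14833
  i=1: C(8,1)·!7 = 8·1854 = 14832
  i=2: C(8,2)·!6 = 28·265 = 7420
  i=3: C(8,3)·!5 = 56·44 = 2464
  i=4: C(8,4)·!4 = 70·9 = 630
  i=5: C(8,5)·!3 = 56·2 = 112
  i=6: C(8,6)·!2 = 28·1 = 28
Total = 40319.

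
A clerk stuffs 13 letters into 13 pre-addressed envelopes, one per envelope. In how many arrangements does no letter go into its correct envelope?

2290792932

The number of derangements of 13 is !13 = Σ_{k=0}^{13} (-1)^k·13!/k!
= 13! - 13!/1! + 13!/2! - 13!/3! + 13!/4! - 13!/5! + 13!/6! - 13!/7! + 13!/8! - 13!/9! + 13!/10! - 13!/11! + 13!/12! - 13!/13!
= 6227020800 - 6227020800 + 3113510400 - 1037836800 + 259459200 - 51891840 + 8648640 - 1235520 + 154440 - 17160 + 1716 - 156 + 13 - 1
= 2290792932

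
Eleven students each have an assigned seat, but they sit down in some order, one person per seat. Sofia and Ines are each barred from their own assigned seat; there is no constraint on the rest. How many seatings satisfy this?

Inclusion-exclusion on the 2 forbidden self-matches:
Σ_{j=0}^{2} (-1)^j C(2,j)(11-j)!
= C(2,0)·11! - C(2,1)·10! + C(2,2)·9!
= 39916800 - 7257600 + 362880
= 33022080

33022080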